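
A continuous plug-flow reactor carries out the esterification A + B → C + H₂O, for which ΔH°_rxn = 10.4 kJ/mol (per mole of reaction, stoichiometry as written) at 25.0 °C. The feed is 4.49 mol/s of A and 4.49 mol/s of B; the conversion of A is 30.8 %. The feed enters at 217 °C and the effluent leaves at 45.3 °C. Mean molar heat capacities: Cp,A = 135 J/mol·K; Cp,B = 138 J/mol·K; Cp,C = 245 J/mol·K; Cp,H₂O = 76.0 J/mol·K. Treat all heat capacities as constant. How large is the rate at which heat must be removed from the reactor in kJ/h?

Q_out = 701000 kJ/h

Extent of reaction ξ = 0.308 × 4.49 = 1.3829 mol/s
Reaction term: ξ·ΔH°_rxn = 1.3829 × 10.4 = 14.382 kJ/s
Sensible, feed 217→25 °C: -235.35 kJ/s
Outlet flows (mol/s): A 3.1071, B 3.1071, C 1.3829, H₂O 1.3829
Sensible, products 25→45.3 °C: 26.231 kJ/s
Q = ΔH = -194.73 kJ/s = -194.73 kW
Heat removed = 701050 kJ/h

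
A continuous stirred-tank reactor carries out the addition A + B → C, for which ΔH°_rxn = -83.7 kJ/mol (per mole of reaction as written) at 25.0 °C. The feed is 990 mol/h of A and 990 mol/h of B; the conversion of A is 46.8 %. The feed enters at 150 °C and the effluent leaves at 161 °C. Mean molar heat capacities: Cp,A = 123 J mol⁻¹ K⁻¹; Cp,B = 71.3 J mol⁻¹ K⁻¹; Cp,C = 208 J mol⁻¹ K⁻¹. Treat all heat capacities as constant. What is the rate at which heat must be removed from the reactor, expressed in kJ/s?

Extent of reaction ξ = 0.468 × 990 = 463.32 mol/h
Reaction term: ξ·ΔH°_rxn = 463.32 × -83.7 = -38780 kJ/h
Sensible, feed 150→25 °C: -24045 kJ/h
Outlet flows (mol/h): A 526.68, B 526.68, C 463.32
Sensible, products 25→161 °C: 27024 kJ/h
Q = ΔH = -35801 kJ/h = -9.9446 kW
Heat removed = 9.9446 kJ/s

Q_out = 9.94 kJ/s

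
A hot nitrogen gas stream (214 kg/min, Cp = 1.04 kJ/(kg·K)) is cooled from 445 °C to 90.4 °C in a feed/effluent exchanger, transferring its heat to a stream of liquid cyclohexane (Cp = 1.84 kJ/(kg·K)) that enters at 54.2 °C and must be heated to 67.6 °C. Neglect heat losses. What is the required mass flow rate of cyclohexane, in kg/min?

Heat released by hot stream: Q = 214 × 1.04 × (445 − 90.4) = 78920 kJ/min
Energy balance on cold side (adiabatic exchanger): Q = ṁ_c·Cp_c·(T_c,out − T_c,in)
ṁ_c = 78920 / [1.84 × (67.6 − 54.2)] = 3200.8 kg/min

ṁ_c = 3200 kg/min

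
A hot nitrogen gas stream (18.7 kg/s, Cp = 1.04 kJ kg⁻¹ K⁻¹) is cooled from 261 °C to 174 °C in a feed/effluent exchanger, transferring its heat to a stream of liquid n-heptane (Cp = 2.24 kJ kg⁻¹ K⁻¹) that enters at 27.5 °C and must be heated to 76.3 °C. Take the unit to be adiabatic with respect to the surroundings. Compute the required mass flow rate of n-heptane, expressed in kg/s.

ṁ_c = 15.5 kg/s

Heat released by hot stream: Q = 18.7 × 1.04 × (261 − 174) = 1692 kJ/s
Energy balance on cold side (adiabatic exchanger): Q = ṁ_c·Cp_c·(T_c,out − T_c,in)
ṁ_c = 1692 / [2.24 × (76.3 − 27.5)] = 15.478 kg/s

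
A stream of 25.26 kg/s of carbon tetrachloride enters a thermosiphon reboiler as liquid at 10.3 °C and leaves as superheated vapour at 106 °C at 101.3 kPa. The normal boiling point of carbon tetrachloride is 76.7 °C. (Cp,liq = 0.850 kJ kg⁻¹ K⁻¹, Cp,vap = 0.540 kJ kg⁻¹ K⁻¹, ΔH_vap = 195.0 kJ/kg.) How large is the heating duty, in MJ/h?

liquid 10.3→76.7 °C: 56.44 kJ/kg
vaporisation at 76.7 °C: 195 kJ/kg
vapour 76.7→106 °C: 15.822 kJ/kg
Δh = 56.44 + 195 + 15.822 = 267.26 kJ/kg
Q = ṁ·Δh = 25.26 kg/s × 267.26 kJ/kg = 6751 kJ/s
|Q| = 6751 kW = 24304 MJ/h

Q = 24300 MJ/h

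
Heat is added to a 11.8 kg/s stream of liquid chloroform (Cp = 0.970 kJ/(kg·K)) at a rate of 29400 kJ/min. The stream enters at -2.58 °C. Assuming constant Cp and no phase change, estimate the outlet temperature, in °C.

T_out = 40.2 °C

Q = 29400 kJ/min = 490 kJ/s
ΔT = Q/(ṁ·Cp) = 490/(11.8×0.970) = 42.81 K
T_out = -2.58 + 42.81 = 40.23 °C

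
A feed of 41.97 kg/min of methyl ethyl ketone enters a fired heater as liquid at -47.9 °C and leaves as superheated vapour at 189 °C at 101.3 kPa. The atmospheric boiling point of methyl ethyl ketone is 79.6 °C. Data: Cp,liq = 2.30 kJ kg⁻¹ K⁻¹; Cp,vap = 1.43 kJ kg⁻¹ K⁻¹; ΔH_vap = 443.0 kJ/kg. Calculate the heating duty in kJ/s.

liquid -47.9→79.6 °C: 293.25 kJ/kg
vaporisation at 79.6 °C: 443 kJ/kg
vapour 79.6→189 °C: 156.44 kJ/kg
Δh = 293.25 + 443 + 156.44 = 892.69 kJ/kg
Q = ṁ·Δh = 41.97 kg/min × 892.69 kJ/kg = 37466 kJ/min
|Q| = 624.44 kW

Q = 624 kJ/s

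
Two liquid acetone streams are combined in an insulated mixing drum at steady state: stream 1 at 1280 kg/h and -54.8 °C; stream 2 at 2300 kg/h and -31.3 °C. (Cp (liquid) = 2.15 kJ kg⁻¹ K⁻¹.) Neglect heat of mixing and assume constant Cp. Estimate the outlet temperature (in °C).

No heat crosses the boundary, so H_out = H_in.
Σ ṁᵢCp,ᵢTᵢ = 1280×2.15×-54.8 + 2300×2.15×-31.3 = -305590
Σ ṁᵢCp,ᵢ = 1280×2.15 + 2300×2.15 = 7697
T_out = -305590 / 7697 = -39.702 °C

T_out = -39.7 °C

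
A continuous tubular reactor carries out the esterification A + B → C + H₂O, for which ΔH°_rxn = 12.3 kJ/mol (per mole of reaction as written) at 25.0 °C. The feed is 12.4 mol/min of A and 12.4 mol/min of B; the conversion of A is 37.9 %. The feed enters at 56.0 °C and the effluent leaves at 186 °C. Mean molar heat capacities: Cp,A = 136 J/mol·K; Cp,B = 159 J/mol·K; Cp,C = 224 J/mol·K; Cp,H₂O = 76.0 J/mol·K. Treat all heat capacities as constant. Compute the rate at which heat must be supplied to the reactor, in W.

Q_in = 8950 W

Extent of reaction ξ = 0.379 × 12.4 = 4.6996 mol/min
Reaction term: ξ·ΔH°_rxn = 4.6996 × 12.3 = 57.805 kJ/min
Sensible, feed 56.0→25 °C: -113.4 kJ/min
Outlet flows (mol/min): A 7.7004, B 7.7004, C 4.6996, H₂O 4.6996
Sensible, products 25→186 °C: 592.72 kJ/min
Q = ΔH = 537.13 kJ/min = 8.9521 kW
Heat supplied = 8952.1 W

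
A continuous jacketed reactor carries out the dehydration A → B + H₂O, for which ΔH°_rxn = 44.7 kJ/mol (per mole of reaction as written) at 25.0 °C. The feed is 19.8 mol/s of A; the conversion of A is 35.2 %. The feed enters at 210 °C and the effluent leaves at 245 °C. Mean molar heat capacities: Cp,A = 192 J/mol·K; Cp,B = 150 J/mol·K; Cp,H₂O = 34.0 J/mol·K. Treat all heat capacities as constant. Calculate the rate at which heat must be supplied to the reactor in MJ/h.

Extent of reaction ξ = 0.352 × 19.8 = 6.9696 mol/s
Reaction term: ξ·ΔH°_rxn = 6.9696 × 44.7 = 311.54 kJ/s
Sensible, feed 210→25 °C: -703.3 kJ/s
Outlet flows (mol/s): A 12.83, B 6.9696, H₂O 6.9696
Sensible, products 25→245 °C: 824.09 kJ/s
Q = ΔH = 432.33 kJ/s = 432.33 kW
Heat supplied = 1556.4 MJ/h

Q_in = 1560 MJ/h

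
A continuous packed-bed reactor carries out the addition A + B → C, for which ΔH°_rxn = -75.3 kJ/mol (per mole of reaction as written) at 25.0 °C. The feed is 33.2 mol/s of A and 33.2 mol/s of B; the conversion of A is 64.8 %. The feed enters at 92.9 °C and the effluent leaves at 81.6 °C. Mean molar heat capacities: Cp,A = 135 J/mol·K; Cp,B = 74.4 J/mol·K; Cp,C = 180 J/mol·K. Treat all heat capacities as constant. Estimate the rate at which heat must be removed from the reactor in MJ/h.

Extent of reaction ξ = 0.648 × 33.2 = 21.514 mol/s
Reaction term: ξ·ΔH°_rxn = 21.514 × -75.3 = -1620 kJ/s
Sensible, feed 92.9→25 °C: -472.05 kJ/s
Outlet flows (mol/s): A 11.686, B 11.686, C 21.514
Sensible, products 25→81.6 °C: 357.69 kJ/s
Q = ΔH = -1734.3 kJ/s = -1734.3 kW
Heat removed = 6243.6 MJ/h

Q_out = 6240 MJ/h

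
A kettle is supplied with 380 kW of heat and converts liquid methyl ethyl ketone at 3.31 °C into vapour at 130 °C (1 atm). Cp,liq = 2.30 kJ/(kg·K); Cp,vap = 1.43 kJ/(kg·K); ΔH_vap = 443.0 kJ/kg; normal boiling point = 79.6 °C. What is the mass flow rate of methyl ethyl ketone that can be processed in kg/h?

Δh = 2.30×(79.6−3.31) + 443.0 + 1.43×(130−79.6) = 690.54 kJ/kg
Q = 380 kW = 380 kJ/s = 1.368e+06 kJ/h
ṁ = Q/Δh = 1.368e+06 / 690.54 = 1981.1 kg/h

ṁ = 1980 kg/h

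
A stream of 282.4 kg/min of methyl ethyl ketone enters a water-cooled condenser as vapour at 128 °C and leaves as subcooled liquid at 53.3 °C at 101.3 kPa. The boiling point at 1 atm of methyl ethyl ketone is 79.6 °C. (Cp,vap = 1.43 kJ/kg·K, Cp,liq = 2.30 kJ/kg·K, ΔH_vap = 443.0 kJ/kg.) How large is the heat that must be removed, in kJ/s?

vapour 128→79.6 °C: -69.212 kJ/kg
condensation at 79.6 °C: -443 kJ/kg
liquid 79.6→53.3 °C: -60.49 kJ/kg
Δh = -69.212 + -443 + -60.49 = -572.7 kJ/kg
Q = ṁ·Δh = 282.4 kg/min × -572.7 kJ/kg = -161730 kJ/min
|Q| = 2695.5 kW

Q_c = 2700 kJ/s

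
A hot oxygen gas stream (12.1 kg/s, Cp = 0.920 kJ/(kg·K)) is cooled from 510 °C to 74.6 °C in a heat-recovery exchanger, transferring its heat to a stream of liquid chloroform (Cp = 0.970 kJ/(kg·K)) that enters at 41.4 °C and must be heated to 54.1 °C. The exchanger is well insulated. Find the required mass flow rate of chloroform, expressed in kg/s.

ṁ_c = 393 kg/s

Heat released by hot stream: Q = 12.1 × 0.920 × (510 − 74.6) = 4846.9 kJ/s
Energy balance on cold side (adiabatic exchanger): Q = ṁ_c·Cp_c·(T_c,out − T_c,in)
ṁ_c = 4846.9 / [0.970 × (54.1 − 41.4)] = 393.45 kg/s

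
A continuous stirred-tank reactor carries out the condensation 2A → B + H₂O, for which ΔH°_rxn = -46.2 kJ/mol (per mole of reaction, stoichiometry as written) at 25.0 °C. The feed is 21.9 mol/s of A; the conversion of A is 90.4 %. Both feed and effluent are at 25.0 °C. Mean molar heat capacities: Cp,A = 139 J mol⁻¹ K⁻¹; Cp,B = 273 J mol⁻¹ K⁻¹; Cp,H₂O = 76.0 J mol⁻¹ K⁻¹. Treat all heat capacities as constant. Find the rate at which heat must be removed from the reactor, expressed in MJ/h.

Q_out = 1650 MJ/h

Extent of reaction ξ = 0.904 × 21.9 / 2 = 9.8988 mol/s
Reaction term: ξ·ΔH°_rxn = 9.8988 × -46.2 = -457.32 kJ/s
Q = ΔH = -457.32 kJ/s = -457.32 kW
Heat removed = 1646.4 MJ/h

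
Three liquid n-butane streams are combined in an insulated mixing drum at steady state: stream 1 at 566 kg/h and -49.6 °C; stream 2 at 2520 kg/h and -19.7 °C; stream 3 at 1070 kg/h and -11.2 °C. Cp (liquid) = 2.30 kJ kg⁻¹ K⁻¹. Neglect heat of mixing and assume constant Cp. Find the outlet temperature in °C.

No heat crosses the boundary, so H_out = H_in.
T_out = Σ ṁᵢCp,ᵢTᵢ / Σ ṁᵢCp,ᵢ
      = -206310 / 9558.8 = -21.584 °C

T_out = -21.6 °C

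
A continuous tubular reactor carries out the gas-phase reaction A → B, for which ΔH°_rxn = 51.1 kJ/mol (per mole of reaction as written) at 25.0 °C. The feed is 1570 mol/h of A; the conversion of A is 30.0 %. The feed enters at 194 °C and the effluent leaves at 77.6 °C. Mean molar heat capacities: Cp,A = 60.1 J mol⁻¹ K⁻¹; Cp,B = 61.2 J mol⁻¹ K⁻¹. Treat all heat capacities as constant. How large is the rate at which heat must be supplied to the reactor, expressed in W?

Extent of reaction ξ = 0.300 × 1570 = 471 mol/h
Reaction term: ξ·ΔH°_rxn = 471 × 51.1 = 24068 kJ/h
Sensible, feed 194→25 °C: -15946 kJ/h
Outlet flows (mol/h): A 1099, B 471
Sensible, products 25→77.6 °C: 4990.4 kJ/h
Q = ΔH = 13112 kJ/h = 3.6423 kW
Heat supplied = 3642.3 W

Q_in = 3640 W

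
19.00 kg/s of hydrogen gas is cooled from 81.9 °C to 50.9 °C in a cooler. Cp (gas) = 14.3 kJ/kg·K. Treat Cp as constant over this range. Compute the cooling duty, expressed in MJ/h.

Q_c = 30300 MJ/h

Q = ṁ·Cp·ΔT = 19.00 × 14.3 × (50.9 − 81.9) = -8422.7 kJ/s
Cooling duty = 30322 MJ/h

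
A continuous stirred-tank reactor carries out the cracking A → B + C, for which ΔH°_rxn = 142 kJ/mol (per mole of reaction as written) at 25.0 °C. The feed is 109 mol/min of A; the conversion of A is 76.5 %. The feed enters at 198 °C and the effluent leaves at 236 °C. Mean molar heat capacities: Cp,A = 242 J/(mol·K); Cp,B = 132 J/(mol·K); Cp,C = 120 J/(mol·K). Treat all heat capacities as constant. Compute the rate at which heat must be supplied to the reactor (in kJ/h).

Q_in = 781000 kJ/h

Extent of reaction ξ = 0.765 × 109 = 83.385 mol/min
Reaction term: ξ·ΔH°_rxn = 83.385 × 142 = 11841 kJ/min
Sensible, feed 198→25 °C: -4563.4 kJ/min
Outlet flows (mol/min): A 25.615, B 83.385, C 83.385
Sensible, products 25→236 °C: 5741.7 kJ/min
Q = ΔH = 13019 kJ/min = 216.98 kW
Heat supplied = 781140 kJ/h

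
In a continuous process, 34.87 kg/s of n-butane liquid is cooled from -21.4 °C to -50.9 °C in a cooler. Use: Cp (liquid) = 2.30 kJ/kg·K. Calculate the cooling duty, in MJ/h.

Q = ṁ·Cp·ΔT = 34.87 × 2.30 × (-50.9 − -21.4) = -2365.9 kJ/s
Cooling duty = 8517.3 MJ/h

Q_c = 8520 MJ/h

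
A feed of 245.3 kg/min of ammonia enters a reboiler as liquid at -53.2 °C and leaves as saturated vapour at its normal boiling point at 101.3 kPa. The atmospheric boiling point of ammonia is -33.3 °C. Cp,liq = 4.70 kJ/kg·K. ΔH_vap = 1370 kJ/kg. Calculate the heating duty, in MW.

liquid -53.2→-33.3 °C: 93.53 kJ/kg
vaporisation at -33.3 °C: 1370 kJ/kg
Δh = 93.53 + 1370 = 1463.5 kJ/kg
Q = ṁ·Δh = 245.3 kg/min × 1463.5 kJ/kg = 359000 kJ/min
|Q| = 5983.4 kW = 5.9834 MW

Q = 5.98 MW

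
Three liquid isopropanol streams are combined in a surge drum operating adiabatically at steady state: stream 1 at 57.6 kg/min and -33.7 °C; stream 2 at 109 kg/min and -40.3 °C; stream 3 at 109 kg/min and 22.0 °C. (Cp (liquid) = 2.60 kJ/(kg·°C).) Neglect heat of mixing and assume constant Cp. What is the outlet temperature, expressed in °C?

T_out = -14.3 °C

Adiabatic, steady state ⇒ Σ ṁᵢCp,ᵢ(T_out − Tᵢ) = 0
Σ ṁᵢCp,ᵢTᵢ = 57.6×2.60×-33.7 + 109×2.60×-40.3 + 109×2.60×22.0 = -10233
Σ ṁᵢCp,ᵢ = 57.6×2.60 + 109×2.60 + 109×2.60 = 716.56
T_out = -10233 / 716.56 = -14.281 °C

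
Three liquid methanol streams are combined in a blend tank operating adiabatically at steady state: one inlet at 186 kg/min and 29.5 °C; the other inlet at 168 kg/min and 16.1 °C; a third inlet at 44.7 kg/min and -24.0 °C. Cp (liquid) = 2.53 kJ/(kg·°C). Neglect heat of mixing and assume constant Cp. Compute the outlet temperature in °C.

T_out = 17.9 °C

No heat crosses the boundary, so H_out = H_in.
T_out = Σ ṁᵢCp,ᵢTᵢ / Σ ṁᵢCp,ᵢ
      = 18011 / 1008.7 = 17.856 °C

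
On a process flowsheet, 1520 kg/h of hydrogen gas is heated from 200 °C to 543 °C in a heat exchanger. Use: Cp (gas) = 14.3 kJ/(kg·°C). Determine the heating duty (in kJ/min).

Q = ṁ·Cp·ΔT = 1520 × 14.3 × (543 − 200) = 7.4554e+06 kJ/h
Converting: 7.4554e+06 / 3600 s = 2071 kW
Heating duty = 124260 kJ/min

Q = 124000 kJ/min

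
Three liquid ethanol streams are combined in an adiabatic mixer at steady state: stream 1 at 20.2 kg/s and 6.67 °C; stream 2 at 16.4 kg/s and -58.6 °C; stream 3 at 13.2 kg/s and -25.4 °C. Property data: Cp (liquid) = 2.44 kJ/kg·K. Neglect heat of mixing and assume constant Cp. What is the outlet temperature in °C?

No heat crosses the boundary, so H_out = H_in.
Σ ṁᵢCp,ᵢTᵢ = 20.2×2.44×6.67 + 16.4×2.44×-58.6 + 13.2×2.44×-25.4 = -2834.3
Σ ṁᵢCp,ᵢ = 20.2×2.44 + 16.4×2.44 + 13.2×2.44 = 121.51
T_out = -2834.3 / 121.51 = -23.325 °C

T_out = -23.3 °C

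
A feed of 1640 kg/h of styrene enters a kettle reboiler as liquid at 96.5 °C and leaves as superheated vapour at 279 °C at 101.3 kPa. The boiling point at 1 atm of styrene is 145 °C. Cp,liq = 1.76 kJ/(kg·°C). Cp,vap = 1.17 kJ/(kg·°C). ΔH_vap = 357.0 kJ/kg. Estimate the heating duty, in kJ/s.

liquid 96.5→145 °C: 85.36 kJ/kg
vaporisation at 145 °C: 357 kJ/kg
vapour 145→279 °C: 156.78 kJ/kg
Δh = 85.36 + 357 + 156.78 = 599.14 kJ/kg
Q = ṁ·Δh = 1640 kg/h × 599.14 kJ/kg = 982590 kJ/h
|Q| = 272.94 kW

Q = 273 kJ/s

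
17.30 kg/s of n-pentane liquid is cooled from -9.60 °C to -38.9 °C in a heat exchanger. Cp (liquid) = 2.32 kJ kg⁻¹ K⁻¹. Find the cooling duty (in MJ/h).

Q = ṁ·Cp·ΔT = 17.30 × 2.32 × (-38.9 − -9.60) = -1176 kJ/s
Cooling duty = 4233.5 MJ/h

Q_c = 4230 MJ/h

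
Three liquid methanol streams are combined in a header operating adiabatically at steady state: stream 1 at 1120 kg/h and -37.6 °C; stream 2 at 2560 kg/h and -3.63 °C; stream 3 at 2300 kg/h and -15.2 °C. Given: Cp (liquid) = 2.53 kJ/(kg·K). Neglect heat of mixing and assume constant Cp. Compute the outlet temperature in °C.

Energy balance with Q = 0: Σ ṁᵢCp,ᵢ(T_out − Tᵢ) = 0
T_out = Σ ṁᵢCp,ᵢTᵢ / Σ ṁᵢCp,ᵢ
      = -218500 / 15129 = -14.442 °C

T_out = -14.4 °C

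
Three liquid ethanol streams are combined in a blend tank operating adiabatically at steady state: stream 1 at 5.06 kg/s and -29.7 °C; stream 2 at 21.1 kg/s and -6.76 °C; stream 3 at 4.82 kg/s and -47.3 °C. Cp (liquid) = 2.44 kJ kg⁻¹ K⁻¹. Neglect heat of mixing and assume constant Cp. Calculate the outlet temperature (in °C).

T_out = -16.8 °C

Energy balance with Q = 0: Σ ṁᵢCp,ᵢ(T_out − Tᵢ) = 0
T_out = Σ ṁᵢCp,ᵢTᵢ / Σ ṁᵢCp,ᵢ
      = -1271 / 75.591 = -16.814 °C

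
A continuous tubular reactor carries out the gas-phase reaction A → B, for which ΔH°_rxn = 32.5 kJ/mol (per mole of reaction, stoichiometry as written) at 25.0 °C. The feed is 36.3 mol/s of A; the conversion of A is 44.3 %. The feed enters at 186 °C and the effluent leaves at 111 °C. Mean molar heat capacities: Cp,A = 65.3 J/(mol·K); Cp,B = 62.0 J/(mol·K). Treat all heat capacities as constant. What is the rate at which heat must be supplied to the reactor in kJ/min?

Extent of reaction ξ = 0.443 × 36.3 = 16.081 mol/s
Reaction term: ξ·ΔH°_rxn = 16.081 × 32.5 = 522.63 kJ/s
Sensible, feed 186→25 °C: -381.63 kJ/s
Outlet flows (mol/s): A 20.219, B 16.081
Sensible, products 25→111 °C: 199.29 kJ/s
Q = ΔH = 340.29 kJ/s = 340.29 kW
Heat supplied = 20417 kJ/min

Q_in = 20400 kJ/min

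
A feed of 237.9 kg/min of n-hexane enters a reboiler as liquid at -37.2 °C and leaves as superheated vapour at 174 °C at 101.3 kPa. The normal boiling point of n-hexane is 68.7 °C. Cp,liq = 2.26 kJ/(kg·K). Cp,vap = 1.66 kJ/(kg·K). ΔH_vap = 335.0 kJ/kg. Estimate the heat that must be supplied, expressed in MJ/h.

liquid -37.2→68.7 °C: 239.33 kJ/kg
vaporisation at 68.7 °C: 335 kJ/kg
vapour 68.7→174 °C: 174.8 kJ/kg
Δh = 239.33 + 335 + 174.8 = 749.13 kJ/kg
Q = ṁ·Δh = 237.9 kg/min × 749.13 kJ/kg = 178220 kJ/min
|Q| = 2970.3 kW = 10693 MJ/h

Q = 10700 MJ/h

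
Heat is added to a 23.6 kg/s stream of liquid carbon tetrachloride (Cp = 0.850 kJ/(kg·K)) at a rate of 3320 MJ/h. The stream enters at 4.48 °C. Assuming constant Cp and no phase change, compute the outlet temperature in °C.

Q = 3320 MJ/h = 922.22 kJ/s
ΔT = Q/(ṁ·Cp) = 922.22/(23.6×0.850) = 45.973 K
T_out = 4.48 + 45.973 = 50.453 °C

T_out = 50.5 °C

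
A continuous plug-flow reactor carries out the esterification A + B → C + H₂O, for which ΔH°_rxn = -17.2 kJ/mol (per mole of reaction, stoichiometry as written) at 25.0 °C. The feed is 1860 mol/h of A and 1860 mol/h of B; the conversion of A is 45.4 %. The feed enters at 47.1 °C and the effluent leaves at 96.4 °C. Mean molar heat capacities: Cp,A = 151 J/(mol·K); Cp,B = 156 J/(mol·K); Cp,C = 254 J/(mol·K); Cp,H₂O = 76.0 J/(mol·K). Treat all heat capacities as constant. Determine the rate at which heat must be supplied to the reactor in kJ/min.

Extent of reaction ξ = 0.454 × 1860 = 844.44 mol/h
Reaction term: ξ·ΔH°_rxn = 844.44 × -17.2 = -14524 kJ/h
Sensible, feed 47.1→25 °C: -12620 kJ/h
Outlet flows (mol/h): A 1015.6, B 1015.6, C 844.44, H₂O 844.44
Sensible, products 25→96.4 °C: 42158 kJ/h
Q = ΔH = 15014 kJ/h = 4.1705 kW
Heat supplied = 250.23 kJ/min

Q_in = 250 kJ/min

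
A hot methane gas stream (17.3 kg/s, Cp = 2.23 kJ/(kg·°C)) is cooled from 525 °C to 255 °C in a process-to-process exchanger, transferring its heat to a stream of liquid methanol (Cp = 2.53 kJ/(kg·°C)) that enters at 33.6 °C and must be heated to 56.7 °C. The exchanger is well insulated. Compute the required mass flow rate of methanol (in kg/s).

ṁ_c = 178 kg/s

Heat released by hot stream: Q = 17.3 × 2.23 × (525 − 255) = 10416 kJ/s
Energy balance on cold side (adiabatic exchanger): Q = ṁ_c·Cp_c·(T_c,out − T_c,in)
ṁ_c = 10416 / [2.53 × (56.7 − 33.6)] = 178.23 kg/s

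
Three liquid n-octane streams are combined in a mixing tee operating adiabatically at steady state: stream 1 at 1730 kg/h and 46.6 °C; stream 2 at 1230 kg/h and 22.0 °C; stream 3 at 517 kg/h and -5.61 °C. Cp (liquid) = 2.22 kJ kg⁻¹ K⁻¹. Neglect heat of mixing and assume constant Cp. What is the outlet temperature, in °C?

Energy balance with Q = 0: Σ ṁᵢCp,ᵢ(T_out − Tᵢ) = 0
T_out = Σ ṁᵢCp,ᵢTᵢ / Σ ṁᵢCp,ᵢ
      = 232610 / 7718.9 = 30.134 °C

T_out = 30.1 °C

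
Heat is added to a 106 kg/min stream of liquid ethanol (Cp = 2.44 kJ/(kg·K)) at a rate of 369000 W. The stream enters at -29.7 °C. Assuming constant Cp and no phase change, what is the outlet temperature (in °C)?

T_out = 55.9 °C

Q = 369000 W = 22140 kJ/min
ΔT = Q/(ṁ·Cp) = 22140/(106×2.44) = 85.602 K
T_out = -29.7 + 85.602 = 55.902 °C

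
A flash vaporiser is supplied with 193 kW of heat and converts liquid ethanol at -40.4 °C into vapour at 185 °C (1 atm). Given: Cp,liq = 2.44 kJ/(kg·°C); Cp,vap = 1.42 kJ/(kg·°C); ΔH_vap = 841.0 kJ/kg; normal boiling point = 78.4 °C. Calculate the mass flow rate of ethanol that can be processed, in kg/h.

ṁ = 542 kg/h

Δh = 2.44×(78.4−-40.4) + 841.0 + 1.42×(185−78.4) = 1282.2 kJ/kg
Q = 193 kW = 193 kJ/s = 694800 kJ/h
ṁ = Q/Δh = 694800 / 1282.2 = 541.86 kg/h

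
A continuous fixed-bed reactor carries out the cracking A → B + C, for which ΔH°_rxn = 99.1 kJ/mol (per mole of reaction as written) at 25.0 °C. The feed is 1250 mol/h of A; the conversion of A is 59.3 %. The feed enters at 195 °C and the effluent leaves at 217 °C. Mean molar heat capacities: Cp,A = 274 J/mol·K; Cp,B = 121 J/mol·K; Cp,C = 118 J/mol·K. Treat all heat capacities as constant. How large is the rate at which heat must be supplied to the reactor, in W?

Extent of reaction ξ = 0.593 × 1250 = 741.25 mol/h
Reaction term: ξ·ΔH°_rxn = 741.25 × 99.1 = 73458 kJ/h
Sensible, feed 195→25 °C: -58225 kJ/h
Outlet flows (mol/h): A 508.75, B 741.25, C 741.25
Sensible, products 25→217 °C: 60779 kJ/h
Q = ΔH = 76012 kJ/h = 21.114 kW
Heat supplied = 21114 W

Q_in = 21100 W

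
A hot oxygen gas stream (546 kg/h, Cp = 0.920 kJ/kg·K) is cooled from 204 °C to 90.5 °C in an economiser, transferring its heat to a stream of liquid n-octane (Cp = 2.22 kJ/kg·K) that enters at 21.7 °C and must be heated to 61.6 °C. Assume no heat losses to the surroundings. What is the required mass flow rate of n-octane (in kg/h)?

Heat released by hot stream: Q = 546 × 0.920 × (204 − 90.5) = 57013 kJ/h
Energy balance on cold side (adiabatic exchanger): Q = ṁ_c·Cp_c·(T_c,out − T_c,in)
ṁ_c = 57013 / [2.22 × (61.6 − 21.7)] = 643.65 kg/h

ṁ_c = 644 kg/h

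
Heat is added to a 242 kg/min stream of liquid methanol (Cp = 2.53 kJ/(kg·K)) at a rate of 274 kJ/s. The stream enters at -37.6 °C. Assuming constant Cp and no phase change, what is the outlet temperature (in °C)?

T_out = -10.7 °C

Q = 274 kJ/s = 16440 kJ/min
ΔT = Q/(ṁ·Cp) = 16440/(242×2.53) = 26.851 K
T_out = -37.6 + 26.851 = -10.749 °C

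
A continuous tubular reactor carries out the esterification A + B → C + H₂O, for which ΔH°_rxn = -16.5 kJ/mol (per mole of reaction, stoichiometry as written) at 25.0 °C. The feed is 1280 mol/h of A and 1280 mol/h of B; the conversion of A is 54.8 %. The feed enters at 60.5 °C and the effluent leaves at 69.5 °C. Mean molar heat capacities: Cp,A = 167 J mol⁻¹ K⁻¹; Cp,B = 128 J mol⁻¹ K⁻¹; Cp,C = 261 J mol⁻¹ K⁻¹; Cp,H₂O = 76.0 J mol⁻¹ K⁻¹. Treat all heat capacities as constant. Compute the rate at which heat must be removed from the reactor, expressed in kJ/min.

Q_out = 114 kJ/min

Extent of reaction ξ = 0.548 × 1280 = 701.44 mol/h
Reaction term: ξ·ΔH°_rxn = 701.44 × -16.5 = -11574 kJ/h
Sensible, feed 60.5→25 °C: -13405 kJ/h
Outlet flows (mol/h): A 578.56, B 578.56, C 701.44, H₂O 701.44
Sensible, products 25→69.5 °C: 18114 kJ/h
Q = ΔH = -6864.4 kJ/h = -1.9068 kW
Heat removed = 114.41 kJ/min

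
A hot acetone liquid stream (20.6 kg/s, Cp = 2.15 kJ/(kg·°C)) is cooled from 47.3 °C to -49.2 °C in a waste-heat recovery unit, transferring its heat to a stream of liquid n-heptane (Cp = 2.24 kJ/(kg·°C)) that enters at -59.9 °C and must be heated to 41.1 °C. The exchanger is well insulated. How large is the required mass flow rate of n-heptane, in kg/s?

ṁ_c = 18.9 kg/s

Heat released by hot stream: Q = 20.6 × 2.15 × (47.3 − -49.2) = 4274 kJ/s
Energy balance on cold side (adiabatic exchanger): Q = ṁ_c·Cp_c·(T_c,out − T_c,in)
ṁ_c = 4274 / [2.24 × (41.1 − -59.9)] = 18.891 kg/s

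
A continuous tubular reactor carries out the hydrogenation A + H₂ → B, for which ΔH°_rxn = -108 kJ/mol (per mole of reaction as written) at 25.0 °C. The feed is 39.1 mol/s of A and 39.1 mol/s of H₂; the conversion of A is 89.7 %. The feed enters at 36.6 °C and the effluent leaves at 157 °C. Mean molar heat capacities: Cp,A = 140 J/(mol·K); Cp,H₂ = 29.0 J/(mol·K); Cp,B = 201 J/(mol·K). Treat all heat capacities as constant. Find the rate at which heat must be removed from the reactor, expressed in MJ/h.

Extent of reaction ξ = 0.897 × 39.1 = 35.073 mol/s
Reaction term: ξ·ΔH°_rxn = 35.073 × -108 = -3787.9 kJ/s
Sensible, feed 36.6→25 °C: -76.652 kJ/s
Outlet flows (mol/s): A 4.0273, H₂ 4.0273, B 35.073
Sensible, products 25→157 °C: 1020.4 kJ/s
Q = ΔH = -2844.1 kJ/s = -2844.1 kW
Heat removed = 10239 MJ/h

Q_out = 10200 MJ/h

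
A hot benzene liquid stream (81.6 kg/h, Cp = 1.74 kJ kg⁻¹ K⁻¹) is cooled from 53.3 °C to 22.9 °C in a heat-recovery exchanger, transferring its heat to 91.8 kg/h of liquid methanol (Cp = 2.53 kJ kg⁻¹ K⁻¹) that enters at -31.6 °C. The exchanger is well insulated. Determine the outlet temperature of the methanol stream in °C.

T_c,out = -13.0 °C

Heat released by hot stream: Q = 81.6 × 1.74 × (53.3 − 22.9) = 4316.3 kJ/h
Energy balance on cold side (adiabatic exchanger): Q = ṁ_c·Cp_c·(T_c,out − T_c,in)
T_c,out = -31.6 + 4316.3/(91.8 × 2.53) = -13.016 °C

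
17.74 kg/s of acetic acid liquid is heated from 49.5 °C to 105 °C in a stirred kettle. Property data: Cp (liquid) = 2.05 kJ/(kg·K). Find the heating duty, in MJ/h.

Q = 7270 MJ/h

Q = ṁ·Cp·ΔT = 17.74 × 2.05 × (105 − 49.5) = 2018.4 kJ/s
Heating duty = 7266.1 MJ/h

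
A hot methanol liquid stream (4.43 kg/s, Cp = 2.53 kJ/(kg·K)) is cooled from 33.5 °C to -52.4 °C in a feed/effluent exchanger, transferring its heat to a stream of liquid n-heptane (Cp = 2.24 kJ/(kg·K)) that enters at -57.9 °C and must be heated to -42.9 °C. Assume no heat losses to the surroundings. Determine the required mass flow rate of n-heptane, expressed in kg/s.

ṁ_c = 28.7 kg/s

Heat released by hot stream: Q = 4.43 × 2.53 × (33.5 − -52.4) = 962.76 kJ/s
Energy balance on cold side (adiabatic exchanger): Q = ṁ_c·Cp_c·(T_c,out − T_c,in)
ṁ_c = 962.76 / [2.24 × (-42.9 − -57.9)] = 28.654 kg/s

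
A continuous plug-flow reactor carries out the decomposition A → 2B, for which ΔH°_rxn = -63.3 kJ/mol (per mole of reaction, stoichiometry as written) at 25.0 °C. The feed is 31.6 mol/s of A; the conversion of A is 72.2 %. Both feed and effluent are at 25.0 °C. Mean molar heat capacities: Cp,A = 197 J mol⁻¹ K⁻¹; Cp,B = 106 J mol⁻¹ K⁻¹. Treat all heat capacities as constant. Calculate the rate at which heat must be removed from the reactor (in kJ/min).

Q_out = 86700 kJ/min

Extent of reaction ξ = 0.722 × 31.6 = 22.815 mol/s
Reaction term: ξ·ΔH°_rxn = 22.815 × -63.3 = -1444.2 kJ/s
Q = ΔH = -1444.2 kJ/s = -1444.2 kW
Heat removed = 86652 kJ/min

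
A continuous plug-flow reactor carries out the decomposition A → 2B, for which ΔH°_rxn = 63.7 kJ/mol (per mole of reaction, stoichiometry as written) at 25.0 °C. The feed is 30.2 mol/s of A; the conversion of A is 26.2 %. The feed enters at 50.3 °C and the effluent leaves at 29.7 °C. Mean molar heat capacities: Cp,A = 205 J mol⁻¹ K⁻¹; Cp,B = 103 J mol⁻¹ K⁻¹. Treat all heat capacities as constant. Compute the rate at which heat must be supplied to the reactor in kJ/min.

Q_in = 22600 kJ/min

Extent of reaction ξ = 0.262 × 30.2 = 7.9124 mol/s
Reaction term: ξ·ΔH°_rxn = 7.9124 × 63.7 = 504.02 kJ/s
Sensible, feed 50.3→25 °C: -156.63 kJ/s
Outlet flows (mol/s): A 22.288, B 15.825
Sensible, products 25→29.7 °C: 29.135 kJ/s
Q = ΔH = 376.52 kJ/s = 376.52 kW
Heat supplied = 22591 kJ/min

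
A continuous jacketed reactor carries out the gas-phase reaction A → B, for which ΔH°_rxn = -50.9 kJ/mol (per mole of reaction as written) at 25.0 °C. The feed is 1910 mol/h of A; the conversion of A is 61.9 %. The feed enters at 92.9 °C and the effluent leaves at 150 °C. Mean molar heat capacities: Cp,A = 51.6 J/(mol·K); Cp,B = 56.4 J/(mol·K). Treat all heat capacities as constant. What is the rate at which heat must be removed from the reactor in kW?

Q_out = 15.0 kW

Extent of reaction ξ = 0.619 × 1910 = 1182.3 mol/h
Reaction term: ξ·ΔH°_rxn = 1182.3 × -50.9 = -60179 kJ/h
Sensible, feed 92.9→25 °C: -6692 kJ/h
Outlet flows (mol/h): A 727.71, B 1182.3
Sensible, products 25→150 °C: 13029 kJ/h
Q = ΔH = -53842 kJ/h = -14.956 kW
Heat removed = 14.956 kW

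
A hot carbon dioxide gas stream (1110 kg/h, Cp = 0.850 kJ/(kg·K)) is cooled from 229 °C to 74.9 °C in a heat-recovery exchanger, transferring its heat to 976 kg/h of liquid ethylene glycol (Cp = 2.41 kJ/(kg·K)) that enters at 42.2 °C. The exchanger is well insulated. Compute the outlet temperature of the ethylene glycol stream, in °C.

T_c,out = 104 °C

Heat released by hot stream: Q = 1110 × 0.850 × (229 − 74.9) = 145390 kJ/h
Energy balance on cold side (adiabatic exchanger): Q = ṁ_c·Cp_c·(T_c,out − T_c,in)
T_c,out = 42.2 + 145390/(976 × 2.41) = 104.01 °C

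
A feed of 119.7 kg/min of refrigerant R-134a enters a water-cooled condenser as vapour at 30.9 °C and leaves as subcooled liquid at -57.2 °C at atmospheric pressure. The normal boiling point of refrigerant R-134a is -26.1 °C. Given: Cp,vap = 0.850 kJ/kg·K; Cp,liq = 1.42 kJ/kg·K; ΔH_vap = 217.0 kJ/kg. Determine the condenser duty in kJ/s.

Q_c = 618 kJ/s

vapour 30.9→-26.1 °C: -48.45 kJ/kg
condensation at -26.1 °C: -217 kJ/kg
liquid -26.1→-57.2 °C: -44.162 kJ/kg
Δh = -48.45 + -217 + -44.162 = -309.61 kJ/kg
Q = ṁ·Δh = 119.7 kg/min × -309.61 kJ/kg = -37061 kJ/min
|Q| = 617.68 kW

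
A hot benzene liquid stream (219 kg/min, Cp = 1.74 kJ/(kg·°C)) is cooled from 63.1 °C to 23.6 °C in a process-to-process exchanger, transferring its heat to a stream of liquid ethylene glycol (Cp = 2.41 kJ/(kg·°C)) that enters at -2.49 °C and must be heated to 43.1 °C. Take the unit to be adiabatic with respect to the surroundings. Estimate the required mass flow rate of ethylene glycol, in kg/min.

ṁ_c = 137 kg/min

Heat released by hot stream: Q = 219 × 1.74 × (63.1 − 23.6) = 15052 kJ/min
Energy balance on cold side (adiabatic exchanger): Q = ṁ_c·Cp_c·(T_c,out − T_c,in)
ṁ_c = 15052 / [2.41 × (43.1 − -2.49)] = 136.99 kg/min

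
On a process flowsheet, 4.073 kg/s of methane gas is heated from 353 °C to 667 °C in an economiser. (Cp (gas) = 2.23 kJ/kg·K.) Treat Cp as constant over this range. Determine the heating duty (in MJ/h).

Q = ṁ·Cp·ΔT = 4.073 × 2.23 × (667 − 353) = 2852 kJ/s
Heating duty = 10267 MJ/h

Q = 10300 MJ/h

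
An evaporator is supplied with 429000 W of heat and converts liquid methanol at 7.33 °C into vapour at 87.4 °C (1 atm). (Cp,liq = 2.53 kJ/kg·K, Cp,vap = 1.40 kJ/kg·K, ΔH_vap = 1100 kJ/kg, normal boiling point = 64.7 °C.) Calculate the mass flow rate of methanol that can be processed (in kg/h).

ṁ = 1210 kg/h

Δh = 2.53×(64.7−7.33) + 1100 + 1.40×(87.4−64.7) = 1276.9 kJ/kg
Q = 429000 W = 429 kJ/s = 1.5444e+06 kJ/h
ṁ = Q/Δh = 1.5444e+06 / 1276.9 = 1209.5 kg/h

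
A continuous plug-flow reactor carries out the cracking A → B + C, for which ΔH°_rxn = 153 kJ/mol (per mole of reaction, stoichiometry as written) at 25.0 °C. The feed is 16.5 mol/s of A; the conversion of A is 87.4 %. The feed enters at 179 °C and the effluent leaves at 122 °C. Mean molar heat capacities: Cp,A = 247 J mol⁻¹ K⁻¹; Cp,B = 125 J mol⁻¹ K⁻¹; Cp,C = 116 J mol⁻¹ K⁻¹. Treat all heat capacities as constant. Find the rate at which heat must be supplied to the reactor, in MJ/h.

Extent of reaction ξ = 0.874 × 16.5 = 14.421 mol/s
Reaction term: ξ·ΔH°_rxn = 14.421 × 153 = 2206.4 kJ/s
Sensible, feed 179→25 °C: -627.63 kJ/s
Outlet flows (mol/s): A 2.079, B 14.421, C 14.421
Sensible, products 25→122 °C: 386.93 kJ/s
Q = ΔH = 1965.7 kJ/s = 1965.7 kW
Heat supplied = 7076.6 MJ/h

Q_in = 7080 MJ/h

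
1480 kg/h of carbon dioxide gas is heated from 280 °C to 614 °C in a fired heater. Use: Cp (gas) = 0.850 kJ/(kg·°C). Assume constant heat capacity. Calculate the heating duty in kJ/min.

Q = ṁ·Cp·ΔT = 1480 × 0.850 × (614 − 280) = 420170 kJ/h
Converting: 420170 / 3600 s = 116.71 kW
Heating duty = 7002.9 kJ/min

Q = 7000 kJ/min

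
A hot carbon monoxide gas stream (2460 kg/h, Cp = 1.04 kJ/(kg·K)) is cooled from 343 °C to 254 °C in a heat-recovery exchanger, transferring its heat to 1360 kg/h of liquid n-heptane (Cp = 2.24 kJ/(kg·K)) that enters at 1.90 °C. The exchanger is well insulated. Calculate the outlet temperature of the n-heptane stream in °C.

T_c,out = 76.6 °C

Heat released by hot stream: Q = 2460 × 1.04 × (343 − 254) = 227700 kJ/h
Energy balance on cold side (adiabatic exchanger): Q = ṁ_c·Cp_c·(T_c,out − T_c,in)
T_c,out = 1.90 + 227700/(1360 × 2.24) = 76.643 °C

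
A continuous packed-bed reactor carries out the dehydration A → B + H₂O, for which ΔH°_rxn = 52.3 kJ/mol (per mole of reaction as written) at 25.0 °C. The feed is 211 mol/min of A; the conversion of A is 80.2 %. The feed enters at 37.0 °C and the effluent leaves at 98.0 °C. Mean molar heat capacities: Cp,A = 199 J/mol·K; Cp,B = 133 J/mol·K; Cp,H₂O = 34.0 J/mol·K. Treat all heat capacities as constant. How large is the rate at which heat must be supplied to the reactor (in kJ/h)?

Q_in = 661000 kJ/h

Extent of reaction ξ = 0.802 × 211 = 169.22 mol/min
Reaction term: ξ·ΔH°_rxn = 169.22 × 52.3 = 8850.3 kJ/min
Sensible, feed 37.0→25 °C: -503.87 kJ/min
Outlet flows (mol/min): A 41.778, B 169.22, H₂O 169.22
Sensible, products 25→98.0 °C: 2669.9 kJ/min
Q = ΔH = 11016 kJ/min = 183.61 kW
Heat supplied = 660980 kJ/h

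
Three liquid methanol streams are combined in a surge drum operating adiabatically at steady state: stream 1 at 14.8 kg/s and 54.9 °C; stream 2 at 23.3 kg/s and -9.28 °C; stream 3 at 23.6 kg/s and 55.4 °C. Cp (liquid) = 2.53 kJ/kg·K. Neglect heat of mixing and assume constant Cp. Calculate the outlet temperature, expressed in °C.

T_out = 30.9 °C

No heat crosses the boundary, so H_out = H_in.
T_out = Σ ṁᵢCp,ᵢTᵢ / Σ ṁᵢCp,ᵢ
      = 4816.5 / 156.1 = 30.855 °C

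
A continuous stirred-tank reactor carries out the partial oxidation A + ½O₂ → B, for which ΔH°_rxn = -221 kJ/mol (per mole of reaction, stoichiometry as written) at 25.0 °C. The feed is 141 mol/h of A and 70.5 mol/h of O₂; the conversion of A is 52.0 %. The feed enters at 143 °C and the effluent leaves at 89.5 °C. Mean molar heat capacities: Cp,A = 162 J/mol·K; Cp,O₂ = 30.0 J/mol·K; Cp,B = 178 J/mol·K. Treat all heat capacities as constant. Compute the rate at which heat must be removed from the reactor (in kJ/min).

Q_out = 292 kJ/min

Extent of reaction ξ = 0.520 × 141 = 73.32 mol/h
Reaction term: ξ·ΔH°_rxn = 73.32 × -221 = -16204 kJ/h
Sensible, feed 143→25 °C: -2944.9 kJ/h
Outlet flows (mol/h): A 67.68, O₂ 33.84, B 73.32
Sensible, products 25→89.5 °C: 1614.5 kJ/h
Q = ΔH = -17534 kJ/h = -4.8706 kW
Heat removed = 292.24 kJ/min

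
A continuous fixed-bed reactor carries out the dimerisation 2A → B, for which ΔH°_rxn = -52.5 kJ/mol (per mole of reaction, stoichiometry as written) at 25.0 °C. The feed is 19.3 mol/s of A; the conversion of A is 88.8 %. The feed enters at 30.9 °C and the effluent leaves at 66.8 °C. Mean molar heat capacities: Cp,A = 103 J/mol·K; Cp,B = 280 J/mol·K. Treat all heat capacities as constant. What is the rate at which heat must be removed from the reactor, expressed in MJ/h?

Extent of reaction ξ = 0.888 × 19.3 / 2 = 8.5692 mol/s
Reaction term: ξ·ΔH°_rxn = 8.5692 × -52.5 = -449.88 kJ/s
Sensible, feed 30.9→25 °C: -11.729 kJ/s
Outlet flows (mol/s): A 2.1616, B 8.5692
Sensible, products 25→66.8 °C: 109.6 kJ/s
Q = ΔH = -352.01 kJ/s = -352.01 kW
Heat removed = 1267.2 MJ/h

Q_out = 1270 MJ/h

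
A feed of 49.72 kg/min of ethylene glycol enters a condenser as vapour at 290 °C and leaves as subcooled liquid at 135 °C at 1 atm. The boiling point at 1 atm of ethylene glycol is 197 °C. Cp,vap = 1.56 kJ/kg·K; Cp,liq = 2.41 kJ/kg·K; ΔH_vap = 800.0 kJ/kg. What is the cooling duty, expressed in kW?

Q_c = 907 kW

vapour 290→197 °C: -145.08 kJ/kg
condensation at 197 °C: -800 kJ/kg
liquid 197→135 °C: -149.42 kJ/kg
Δh = -145.08 + -800 + -149.42 = -1094.5 kJ/kg
Q = ṁ·Δh = 49.72 kg/min × -1094.5 kJ/kg = -54419 kJ/min
|Q| = 906.98 kW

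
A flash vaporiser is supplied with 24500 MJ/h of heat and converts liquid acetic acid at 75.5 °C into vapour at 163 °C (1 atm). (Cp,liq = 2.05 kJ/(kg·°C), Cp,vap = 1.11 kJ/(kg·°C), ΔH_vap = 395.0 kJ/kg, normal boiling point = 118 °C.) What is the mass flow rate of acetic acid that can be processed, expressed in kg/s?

Δh = 2.05×(118−75.5) + 395.0 + 1.11×(163−118) = 532.08 kJ/kg
Q = 24500 MJ/h = 6805.6 kJ/s = 6805.6 kJ/s
ṁ = Q/Δh = 6805.6 / 532.08 = 12.791 kg/s

ṁ = 12.8 kg/s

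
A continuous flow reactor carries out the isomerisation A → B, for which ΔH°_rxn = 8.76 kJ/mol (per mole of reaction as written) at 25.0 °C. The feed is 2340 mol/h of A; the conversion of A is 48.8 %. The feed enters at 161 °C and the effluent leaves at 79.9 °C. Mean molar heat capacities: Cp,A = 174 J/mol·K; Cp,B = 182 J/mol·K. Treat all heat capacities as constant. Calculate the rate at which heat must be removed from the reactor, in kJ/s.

Q_out = 6.25 kJ/s

Extent of reaction ξ = 0.488 × 2340 = 1141.9 mol/h
Reaction term: ξ·ΔH°_rxn = 1141.9 × 8.76 = 10003 kJ/h
Sensible, feed 161→25 °C: -55374 kJ/h
Outlet flows (mol/h): A 1198.1, B 1141.9
Sensible, products 25→79.9 °C: 22855 kJ/h
Q = ΔH = -22516 kJ/h = -6.2544 kW
Heat removed = 6.2544 kJ/s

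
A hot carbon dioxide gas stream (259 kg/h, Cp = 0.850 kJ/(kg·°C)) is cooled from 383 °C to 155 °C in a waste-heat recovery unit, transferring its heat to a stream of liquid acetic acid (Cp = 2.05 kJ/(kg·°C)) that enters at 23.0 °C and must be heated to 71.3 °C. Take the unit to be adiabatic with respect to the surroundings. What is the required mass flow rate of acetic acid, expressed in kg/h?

Heat released by hot stream: Q = 259 × 0.850 × (383 − 155) = 50194 kJ/h
Energy balance on cold side (adiabatic exchanger): Q = ṁ_c·Cp_c·(T_c,out − T_c,in)
ṁ_c = 50194 / [2.05 × (71.3 − 23.0)] = 506.94 kg/h

ṁ_c = 507 kg/h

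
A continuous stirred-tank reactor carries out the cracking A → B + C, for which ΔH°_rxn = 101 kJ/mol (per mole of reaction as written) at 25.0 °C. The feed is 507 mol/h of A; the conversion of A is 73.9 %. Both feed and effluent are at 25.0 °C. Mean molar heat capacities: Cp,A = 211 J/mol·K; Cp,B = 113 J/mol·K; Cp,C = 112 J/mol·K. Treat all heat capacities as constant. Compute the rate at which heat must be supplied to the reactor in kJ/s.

Q_in = 10.5 kJ/s

Extent of reaction ξ = 0.739 × 507 = 374.67 mol/h
Reaction term: ξ·ΔH°_rxn = 374.67 × 101 = 37842 kJ/h
Q = ΔH = 37842 kJ/h = 10.512 kW
Heat supplied = 10.512 kJ/s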